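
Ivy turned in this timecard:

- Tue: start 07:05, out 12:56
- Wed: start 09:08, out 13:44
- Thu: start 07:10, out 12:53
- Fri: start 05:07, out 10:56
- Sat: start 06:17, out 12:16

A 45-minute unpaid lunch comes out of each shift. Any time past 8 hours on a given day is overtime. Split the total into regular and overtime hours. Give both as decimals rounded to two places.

Regular 24.22 hours, overtime 0.00 hours

Tue: 07:05–12:56 = 5 h 51 min; less 45 min break → 5 h 6 min
Wed: 09:08–13:44 = 4 h 36 min; less 45 min break → 3 h 51 min
Thu: 07:10–12:53 = 5 h 43 min; less 45 min break → 4 h 58 min
Fri: 05:07–10:56 = 5 h 49 min; less 45 min break → 5 h 4 min
Sat: 06:17–12:16 = 5 h 59 min; less 45 min break → 5 h 14 min
Tue reg 5 h 6 min / OT 0 h 0 min; Wed reg 3 h 51 min / OT 0 h 0 min; Thu reg 4 h 58 min / OT 0 h 0 min; Fri reg 5 h 4 min / OT 0 h 0 min; Sat reg 5 h 14 min / OT 0 h 0 min.
Totals: regular 24 h 13 min, overtime 0 h 0 min.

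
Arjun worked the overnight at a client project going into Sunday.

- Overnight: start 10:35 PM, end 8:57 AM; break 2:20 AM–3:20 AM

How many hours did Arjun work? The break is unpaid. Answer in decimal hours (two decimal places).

9.37 hours

Overnight: 10:35 PM → midnight = 1 h 25 min; midnight → 8:57 AM = 8 h 57 min; span 10 h 22 min; less 60 min break → 9 h 22 min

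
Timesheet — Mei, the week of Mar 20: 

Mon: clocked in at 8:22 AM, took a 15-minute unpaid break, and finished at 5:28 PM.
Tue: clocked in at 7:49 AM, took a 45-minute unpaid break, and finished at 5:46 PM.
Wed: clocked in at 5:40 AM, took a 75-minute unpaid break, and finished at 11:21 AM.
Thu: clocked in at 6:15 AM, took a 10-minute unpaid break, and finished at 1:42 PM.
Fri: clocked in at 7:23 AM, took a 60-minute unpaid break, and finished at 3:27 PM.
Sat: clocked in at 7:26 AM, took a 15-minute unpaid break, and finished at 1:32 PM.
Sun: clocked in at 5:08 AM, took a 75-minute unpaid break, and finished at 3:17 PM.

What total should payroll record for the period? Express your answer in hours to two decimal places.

51.58 hours

Mon: 8:22 AM–5:28 PM = 9 h 6 min; less 15 min break → 8 h 51 min
Tue: 7:49 AM–5:46 PM = 9 h 57 min; less 45 min break → 9 h 12 min
Wed: 5:40 AM–11:21 AM = 5 h 41 min; less 75 min break → 4 h 26 min
Thu: 6:15 AM–1:42 PM = 7 h 27 min; less 10 min break → 7 h 17 min
Fri: 7:23 AM–3:27 PM = 8 h 4 min; less 60 min break → 7 h 4 min
Sat: 7:26 AM–1:32 PM = 6 h 6 min; less 15 min break → 5 h 51 min
Sun: 5:08 AM–3:17 PM = 10 h 9 min; less 75 min break → 8 h 54 min
Total: 8 h 51 min + 9 h 12 min + 4 h 26 min + 7 h 17 min + 7 h 4 min + 5 h 51 min + 8 h 54 min = 51 h 35 min.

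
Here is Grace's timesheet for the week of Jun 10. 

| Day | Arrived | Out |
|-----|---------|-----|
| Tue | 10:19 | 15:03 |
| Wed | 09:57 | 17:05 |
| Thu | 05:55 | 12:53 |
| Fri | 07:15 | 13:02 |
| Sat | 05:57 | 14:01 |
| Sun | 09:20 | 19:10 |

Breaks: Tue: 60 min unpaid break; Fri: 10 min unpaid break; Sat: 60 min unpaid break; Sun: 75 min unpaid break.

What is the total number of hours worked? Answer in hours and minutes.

Tue: 10:19–15:03 = 4 h 44 min; less 60 min break → 3 h 44 min
Wed: 09:57–17:05 = 7 h 8 min
Thu: 05:55–12:53 = 6 h 58 min
Fri: 07:15–13:02 = 5 h 47 min; less 10 min break → 5 h 37 min
Sat: 05:57–14:01 = 8 h 4 min; less 60 min break → 7 h 4 min
Sun: 09:20–19:10 = 9 h 50 min; less 75 min break → 8 h 35 min
Total: 3 h 44 min + 7 h 8 min + 6 h 58 min + 5 h 37 min + 7 h 4 min + 8 h 35 min = 39 h 6 min.

39 h 6 min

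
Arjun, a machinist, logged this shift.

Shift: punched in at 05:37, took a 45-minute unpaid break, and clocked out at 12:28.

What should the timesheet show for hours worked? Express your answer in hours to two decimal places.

6.10 hours

Shift: 05:37–12:28 = 6 h 51 min; less 45 min break → 6 h 6 min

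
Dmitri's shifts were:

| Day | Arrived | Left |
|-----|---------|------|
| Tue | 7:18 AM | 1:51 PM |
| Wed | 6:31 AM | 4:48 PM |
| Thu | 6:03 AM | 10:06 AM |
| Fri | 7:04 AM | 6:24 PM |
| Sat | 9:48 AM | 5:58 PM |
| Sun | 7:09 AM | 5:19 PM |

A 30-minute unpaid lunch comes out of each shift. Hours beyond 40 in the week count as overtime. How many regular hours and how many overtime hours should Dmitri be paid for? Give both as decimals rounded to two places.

Tue: 7:18 AM–1:51 PM = 6 h 33 min; less 30 min break → 6 h 3 min
Wed: 6:31 AM–4:48 PM = 10 h 17 min; less 30 min break → 9 h 47 min
Thu: 6:03 AM–10:06 AM = 4 h 3 min; less 30 min break → 3 h 33 min
Fri: 7:04 AM–6:24 PM = 11 h 20 min; less 30 min break → 10 h 50 min
Sat: 9:48 AM–5:58 PM = 8 h 10 min; less 30 min break → 7 h 40 min
Sun: 7:09 AM–5:19 PM = 10 h 10 min; less 30 min break → 9 h 40 min
Total worked: 47 h 33 min = 47.55 h.
Threshold 40 h → overtime 7 h 33 min, regular 40 h 0 min.

Regular 40.00 hours, overtime 7.55 hours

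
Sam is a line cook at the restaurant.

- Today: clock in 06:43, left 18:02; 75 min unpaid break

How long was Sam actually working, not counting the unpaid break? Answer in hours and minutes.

Today: 06:43–18:02 = 11 h 19 min; less 75 min break → 10 h 4 min

10 h 4 min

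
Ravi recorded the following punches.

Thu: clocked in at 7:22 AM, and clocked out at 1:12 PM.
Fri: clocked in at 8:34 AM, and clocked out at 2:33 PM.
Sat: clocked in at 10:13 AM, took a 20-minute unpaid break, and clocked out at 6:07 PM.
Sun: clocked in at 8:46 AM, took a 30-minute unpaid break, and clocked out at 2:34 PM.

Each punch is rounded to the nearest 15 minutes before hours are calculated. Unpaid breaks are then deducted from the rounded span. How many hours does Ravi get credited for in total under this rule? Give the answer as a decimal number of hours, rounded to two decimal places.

Thu: in 7:22 AM→7:15 AM, out 1:12 PM→1:15 PM; 6 h 0 min
Fri: in 8:34 AM→8:30 AM, out 2:33 PM→2:30 PM; 6 h 0 min
Sat: in 10:13 AM→10:15 AM, out 6:07 PM→6:00 PM; 7 h 45 min − 20 min = 7 h 25 min
Sun: in 8:46 AM→8:45 AM, out 2:34 PM→2:30 PM; 5 h 45 min − 30 min = 5 h 15 min
Total credited: 24 h 40 min.

24.67 hours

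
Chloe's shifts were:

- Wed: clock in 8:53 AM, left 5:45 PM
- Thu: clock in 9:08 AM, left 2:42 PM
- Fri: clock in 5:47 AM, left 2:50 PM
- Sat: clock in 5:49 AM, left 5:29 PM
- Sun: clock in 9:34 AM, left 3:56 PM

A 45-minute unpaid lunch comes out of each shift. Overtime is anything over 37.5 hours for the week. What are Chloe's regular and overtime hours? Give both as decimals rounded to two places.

Regular 37.50 hours, overtime 0.27 hours

Wed: 8:53 AM–5:45 PM = 8 h 52 min; less 45 min break → 8 h 7 min
Thu: 9:08 AM–2:42 PM = 5 h 34 min; less 45 min break → 4 h 49 min
Fri: 5:47 AM–2:50 PM = 9 h 3 min; less 45 min break → 8 h 18 min
Sat: 5:49 AM–5:29 PM = 11 h 40 min; less 45 min break → 10 h 55 min
Sun: 9:34 AM–3:56 PM = 6 h 22 min; less 45 min break → 5 h 37 min
Total worked: 37 h 46 min = 37.77 h.
Threshold 37.5 h → overtime 0 h 16 min, regular 37 h 30 min.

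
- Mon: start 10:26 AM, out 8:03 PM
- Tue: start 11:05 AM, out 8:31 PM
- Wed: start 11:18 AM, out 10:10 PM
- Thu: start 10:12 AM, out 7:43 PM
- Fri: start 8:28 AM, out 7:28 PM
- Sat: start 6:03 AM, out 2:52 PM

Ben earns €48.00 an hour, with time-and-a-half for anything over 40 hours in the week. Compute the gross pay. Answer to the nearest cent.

€3306.00

Mon: 10:26 AM–8:03 PM = 9 h 37 min
Tue: 11:05 AM–8:31 PM = 9 h 26 min
Wed: 11:18 AM–10:10 PM = 10 h 52 min
Thu: 10:12 AM–7:43 PM = 9 h 31 min
Fri: 8:28 AM–7:28 PM = 11 h 0 min
Sat: 6:03 AM–2:52 PM = 8 h 49 min
Total worked: 59 h 15 min = 3555 min.
Regular 40 h 0 min = 2400 min at €48.00/h; overtime 19 h 15 min = 1155 min at €72.00/h.
Pay = (2400 × €48.00 + 1155 × €72.00) ÷ 60 = €3306.00.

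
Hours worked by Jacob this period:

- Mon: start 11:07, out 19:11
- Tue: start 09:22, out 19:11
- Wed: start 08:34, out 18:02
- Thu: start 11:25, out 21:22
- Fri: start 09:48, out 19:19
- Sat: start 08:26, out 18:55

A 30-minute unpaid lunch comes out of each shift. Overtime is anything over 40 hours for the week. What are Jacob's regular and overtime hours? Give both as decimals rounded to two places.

Mon: 11:07–19:11 = 8 h 4 min; less 30 min break → 7 h 34 min
Tue: 09:22–19:11 = 9 h 49 min; less 30 min break → 9 h 19 min
Wed: 08:34–18:02 = 9 h 28 min; less 30 min break → 8 h 58 min
Thu: 11:25–21:22 = 9 h 57 min; less 30 min break → 9 h 27 min
Fri: 09:48–19:19 = 9 h 31 min; less 30 min break → 9 h 1 min
Sat: 08:26–18:55 = 10 h 29 min; less 30 min break → 9 h 59 min
Total worked: 54 h 18 min = 54.30 h.
Threshold 40 h → overtime 14 h 18 min, regular 40 h 0 min.

Regular 40.00 hours, overtime 14.30 hours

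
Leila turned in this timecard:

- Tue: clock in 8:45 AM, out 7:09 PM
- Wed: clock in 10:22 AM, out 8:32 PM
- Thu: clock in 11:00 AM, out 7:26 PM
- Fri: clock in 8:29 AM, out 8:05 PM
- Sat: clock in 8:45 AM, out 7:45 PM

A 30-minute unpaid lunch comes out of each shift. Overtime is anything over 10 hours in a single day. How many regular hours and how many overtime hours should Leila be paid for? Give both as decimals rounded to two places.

Tue: 8:45 AM–7:09 PM = 10 h 24 min; less 30 min break → 9 h 54 min
Wed: 10:22 AM–8:32 PM = 10 h 10 min; less 30 min break → 9 h 40 min
Thu: 11:00 AM–7:26 PM = 8 h 26 min; less 30 min break → 7 h 56 min
Fri: 8:29 AM–8:05 PM = 11 h 36 min; less 30 min break → 11 h 6 min
Sat: 8:45 AM–7:45 PM = 11 h 0 min; less 30 min break → 10 h 30 min
Tue reg 9 h 54 min / OT 0 h 0 min; Wed reg 9 h 40 min / OT 0 h 0 min; Thu reg 7 h 56 min / OT 0 h 0 min; Fri reg 10 h 0 min / OT 1 h 6 min; Sat reg 10 h 0 min / OT 0 h 30 min.
Totals: regular 47 h 30 min, overtime 1 h 36 min.

Regular 47.50 hours, overtime 1.60 hours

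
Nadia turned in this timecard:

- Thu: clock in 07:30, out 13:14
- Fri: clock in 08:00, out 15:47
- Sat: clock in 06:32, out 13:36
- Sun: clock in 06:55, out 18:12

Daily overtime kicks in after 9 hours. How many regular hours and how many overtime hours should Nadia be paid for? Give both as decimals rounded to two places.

Regular 29.58 hours, overtime 2.28 hours

Thu: 07:30–13:14 = 5 h 44 min
Fri: 08:00–15:47 = 7 h 47 min
Sat: 06:32–13:36 = 7 h 4 min
Sun: 06:55–18:12 = 11 h 17 min
Thu reg 5 h 44 min / OT 0 h 0 min; Fri reg 7 h 47 min / OT 0 h 0 min; Sat reg 7 h 4 min / OT 0 h 0 min; Sun reg 9 h 0 min / OT 2 h 17 min.
Totals: regular 29 h 35 min, overtime 2 h 17 min.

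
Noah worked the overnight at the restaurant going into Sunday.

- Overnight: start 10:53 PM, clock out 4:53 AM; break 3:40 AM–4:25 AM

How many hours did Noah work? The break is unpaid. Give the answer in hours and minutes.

Overnight: 10:53 PM → midnight = 1 h 7 min; midnight → 4:53 AM = 4 h 53 min; span 6 h 0 min; less 45 min break → 5 h 15 min

5 h 15 min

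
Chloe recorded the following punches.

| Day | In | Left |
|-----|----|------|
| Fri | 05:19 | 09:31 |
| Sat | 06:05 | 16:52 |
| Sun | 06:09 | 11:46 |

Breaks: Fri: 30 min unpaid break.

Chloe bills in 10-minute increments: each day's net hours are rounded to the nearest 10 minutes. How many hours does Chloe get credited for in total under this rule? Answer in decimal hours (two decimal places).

20.17 hours

Fri: 05:19–09:31 = 4 h 12 min − 30 min = 3 h 42 min → rounds to 3 h 40 min
Sat: 06:05–16:52 = 10 h 47 min → rounds to 10 h 50 min
Sun: 06:09–11:46 = 5 h 37 min → rounds to 5 h 40 min
Total credited: 20 h 10 min.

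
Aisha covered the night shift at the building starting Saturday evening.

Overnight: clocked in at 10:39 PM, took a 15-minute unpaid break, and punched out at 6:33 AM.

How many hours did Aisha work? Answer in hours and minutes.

Overnight: 10:39 PM → midnight = 1 h 21 min; midnight → 6:33 AM = 6 h 33 min; span 7 h 54 min; less 15 min break → 7 h 39 min

7 h 39 min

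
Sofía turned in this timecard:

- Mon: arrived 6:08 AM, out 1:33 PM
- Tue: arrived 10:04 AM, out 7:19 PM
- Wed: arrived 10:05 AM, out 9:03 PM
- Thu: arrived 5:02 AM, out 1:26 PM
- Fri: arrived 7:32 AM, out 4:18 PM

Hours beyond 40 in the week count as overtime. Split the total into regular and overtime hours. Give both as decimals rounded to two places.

Regular 40.00 hours, overtime 4.80 hours

Mon: 6:08 AM–1:33 PM = 7 h 25 min
Tue: 10:04 AM–7:19 PM = 9 h 15 min
Wed: 10:05 AM–9:03 PM = 10 h 58 min
Thu: 5:02 AM–1:26 PM = 8 h 24 min
Fri: 7:32 AM–4:18 PM = 8 h 46 min
Total worked: 44 h 48 min = 44.80 h.
Threshold 40 h → overtime 4 h 48 min, regular 40 h 0 min.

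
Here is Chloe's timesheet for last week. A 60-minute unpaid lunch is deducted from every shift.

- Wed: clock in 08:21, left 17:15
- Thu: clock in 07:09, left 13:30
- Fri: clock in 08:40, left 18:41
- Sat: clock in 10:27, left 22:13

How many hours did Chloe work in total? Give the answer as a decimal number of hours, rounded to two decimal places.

33.03 hours

Wed: 08:21–17:15 = 8 h 54 min; less 60 min break → 7 h 54 min
Thu: 07:09–13:30 = 6 h 21 min; less 60 min break → 5 h 21 min
Fri: 08:40–18:41 = 10 h 1 min; less 60 min break → 9 h 1 min
Sat: 10:27–22:13 = 11 h 46 min; less 60 min break → 10 h 46 min
Total: 7 h 54 min + 5 h 21 min + 9 h 1 min + 10 h 46 min = 33 h 2 min.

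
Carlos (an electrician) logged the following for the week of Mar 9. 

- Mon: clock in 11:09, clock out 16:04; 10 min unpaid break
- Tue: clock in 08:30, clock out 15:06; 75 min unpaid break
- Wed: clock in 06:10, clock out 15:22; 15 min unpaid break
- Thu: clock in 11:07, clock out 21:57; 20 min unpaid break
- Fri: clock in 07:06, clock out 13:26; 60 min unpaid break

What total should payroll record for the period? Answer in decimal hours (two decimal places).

34.88 hours

Mon: 11:09–16:04 = 4 h 55 min; less 10 min break → 4 h 45 min
Tue: 08:30–15:06 = 6 h 36 min; less 75 min break → 5 h 21 min
Wed: 06:10–15:22 = 9 h 12 min; less 15 min break → 8 h 57 min
Thu: 11:07–21:57 = 10 h 50 min; less 20 min break → 10 h 30 min
Fri: 07:06–13:26 = 6 h 20 min; less 60 min break → 5 h 20 min
Total: 4 h 45 min + 5 h 21 min + 8 h 57 min + 10 h 30 min + 5 h 20 min = 34 h 53 min.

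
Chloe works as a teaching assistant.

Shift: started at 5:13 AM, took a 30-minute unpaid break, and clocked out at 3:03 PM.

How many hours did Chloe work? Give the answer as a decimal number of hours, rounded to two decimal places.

9.33 hours

Shift: 5:13 AM–3:03 PM = 9 h 50 min; less 30 min break → 9 h 20 min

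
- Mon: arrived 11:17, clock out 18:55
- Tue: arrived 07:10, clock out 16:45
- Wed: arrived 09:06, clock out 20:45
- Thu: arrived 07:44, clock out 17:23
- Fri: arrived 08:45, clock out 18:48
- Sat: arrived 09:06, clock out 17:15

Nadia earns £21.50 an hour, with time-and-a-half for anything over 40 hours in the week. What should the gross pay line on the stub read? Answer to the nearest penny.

Mon: 11:17–18:55 = 7 h 38 min
Tue: 07:10–16:45 = 9 h 35 min
Wed: 09:06–20:45 = 11 h 39 min
Thu: 07:44–17:23 = 9 h 39 min
Fri: 08:45–18:48 = 10 h 3 min
Sat: 09:06–17:15 = 8 h 9 min
Total worked: 56 h 43 min = 3403 min.
Regular 40 h 0 min = 2400 min at £21.50/h; overtime 16 h 43 min = 1003 min at £32.25/h.
Pay = (2400 × £21.50 + 1003 × £32.25) ÷ 60 = £1399.11.

£1399.11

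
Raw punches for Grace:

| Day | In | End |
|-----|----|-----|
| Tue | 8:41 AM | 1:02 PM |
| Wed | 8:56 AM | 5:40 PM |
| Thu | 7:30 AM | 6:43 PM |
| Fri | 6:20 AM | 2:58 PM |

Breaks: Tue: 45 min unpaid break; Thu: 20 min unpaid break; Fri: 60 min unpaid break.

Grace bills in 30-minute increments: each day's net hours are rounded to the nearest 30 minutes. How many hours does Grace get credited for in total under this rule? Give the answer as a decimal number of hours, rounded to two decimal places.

30.50 hours

Tue: 8:41 AM–1:02 PM = 4 h 21 min − 45 min = 3 h 36 min → rounds to 3 h 30 min
Wed: 8:56 AM–5:40 PM = 8 h 44 min → rounds to 8 h 30 min
Thu: 7:30 AM–6:43 PM = 11 h 13 min − 20 min = 10 h 53 min → rounds to 11 h 0 min
Fri: 6:20 AM–2:58 PM = 8 h 38 min − 60 min = 7 h 38 min → rounds to 7 h 30 min
Total credited: 30 h 30 min.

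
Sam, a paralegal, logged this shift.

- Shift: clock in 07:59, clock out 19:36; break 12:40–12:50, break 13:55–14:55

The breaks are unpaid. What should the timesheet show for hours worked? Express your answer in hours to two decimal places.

Shift: 07:59–19:36 = 11 h 37 min; less 70 min break → 10 h 27 min

10.45 hours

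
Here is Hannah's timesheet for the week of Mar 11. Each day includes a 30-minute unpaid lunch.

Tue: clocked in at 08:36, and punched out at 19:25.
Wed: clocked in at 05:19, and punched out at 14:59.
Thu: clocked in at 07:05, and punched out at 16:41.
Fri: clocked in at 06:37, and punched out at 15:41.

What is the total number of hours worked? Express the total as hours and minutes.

37 h 9 min

Tue: 08:36–19:25 = 10 h 49 min; less 30 min break → 10 h 19 min
Wed: 05:19–14:59 = 9 h 40 min; less 30 min break → 9 h 10 min
Thu: 07:05–16:41 = 9 h 36 min; less 30 min break → 9 h 6 min
Fri: 06:37–15:41 = 9 h 4 min; less 30 min break → 8 h 34 min
Total: 10 h 19 min + 9 h 10 min + 9 h 6 min + 8 h 34 min = 37 h 9 min.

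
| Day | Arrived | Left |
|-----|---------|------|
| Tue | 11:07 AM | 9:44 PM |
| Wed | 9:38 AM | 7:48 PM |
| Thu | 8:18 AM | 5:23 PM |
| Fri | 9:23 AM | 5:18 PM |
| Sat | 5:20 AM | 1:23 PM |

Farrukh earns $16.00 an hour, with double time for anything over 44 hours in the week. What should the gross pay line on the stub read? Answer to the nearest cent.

$762.67

Tue: 11:07 AM–9:44 PM = 10 h 37 min
Wed: 9:38 AM–7:48 PM = 10 h 10 min
Thu: 8:18 AM–5:23 PM = 9 h 5 min
Fri: 9:23 AM–5:18 PM = 7 h 55 min
Sat: 5:20 AM–1:23 PM = 8 h 3 min
Total worked: 45 h 50 min = 2750 min.
Regular 44 h 0 min = 2640 min at $16.00/h; overtime 1 h 50 min = 110 min at $32.00/h.
Pay = (2640 × $16.00 + 110 × $32.00) ÷ 60 = $762.67.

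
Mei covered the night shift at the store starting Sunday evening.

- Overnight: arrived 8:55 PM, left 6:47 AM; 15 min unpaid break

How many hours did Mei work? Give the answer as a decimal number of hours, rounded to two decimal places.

9.62 hours

Overnight: 8:55 PM → midnight = 3 h 5 min; midnight → 6:47 AM = 6 h 47 min; span 9 h 52 min; less 15 min break → 9 h 37 min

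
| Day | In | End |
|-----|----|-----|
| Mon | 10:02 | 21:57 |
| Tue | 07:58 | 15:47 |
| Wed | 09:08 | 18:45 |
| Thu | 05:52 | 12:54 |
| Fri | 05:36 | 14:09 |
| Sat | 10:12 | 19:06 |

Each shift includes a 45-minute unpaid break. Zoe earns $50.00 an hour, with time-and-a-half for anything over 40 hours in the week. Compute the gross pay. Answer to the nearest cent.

Mon: 10:02–21:57 = 11 h 55 min; less 45 min break → 11 h 10 min
Tue: 07:58–15:47 = 7 h 49 min; less 45 min break → 7 h 4 min
Wed: 09:08–18:45 = 9 h 37 min; less 45 min break → 8 h 52 min
Thu: 05:52–12:54 = 7 h 2 min; less 45 min break → 6 h 17 min
Fri: 05:36–14:09 = 8 h 33 min; less 45 min break → 7 h 48 min
Sat: 10:12–19:06 = 8 h 54 min; less 45 min break → 8 h 9 min
Total worked: 49 h 20 min = 2960 min.
Regular 40 h 0 min = 2400 min at $50.00/h; overtime 9 h 20 min = 560 min at $75.00/h.
Pay = (2400 × $50.00 + 560 × $75.00) ÷ 60 = $2700.00.

$2700.00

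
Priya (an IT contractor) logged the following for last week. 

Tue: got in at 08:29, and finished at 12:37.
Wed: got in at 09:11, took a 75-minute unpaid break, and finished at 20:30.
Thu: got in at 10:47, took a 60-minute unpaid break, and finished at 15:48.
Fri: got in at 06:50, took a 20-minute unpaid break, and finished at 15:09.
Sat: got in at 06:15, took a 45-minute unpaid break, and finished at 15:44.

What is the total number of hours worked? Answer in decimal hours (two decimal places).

34.93 hours

Tue: 08:29–12:37 = 4 h 8 min
Wed: 09:11–20:30 = 11 h 19 min; less 75 min break → 10 h 4 min
Thu: 10:47–15:48 = 5 h 1 min; less 60 min break → 4 h 1 min
Fri: 06:50–15:09 = 8 h 19 min; less 20 min break → 7 h 59 min
Sat: 06:15–15:44 = 9 h 29 min; less 45 min break → 8 h 44 min
Total: 4 h 8 min + 10 h 4 min + 4 h 1 min + 7 h 59 min + 8 h 44 min = 34 h 56 min.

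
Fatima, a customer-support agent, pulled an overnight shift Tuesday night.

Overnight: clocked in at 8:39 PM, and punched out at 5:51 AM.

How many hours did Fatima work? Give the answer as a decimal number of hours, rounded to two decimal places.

9.20 hours

Overnight: 8:39 PM → midnight = 3 h 21 min; midnight → 5:51 AM = 5 h 51 min; span 9 h 12 min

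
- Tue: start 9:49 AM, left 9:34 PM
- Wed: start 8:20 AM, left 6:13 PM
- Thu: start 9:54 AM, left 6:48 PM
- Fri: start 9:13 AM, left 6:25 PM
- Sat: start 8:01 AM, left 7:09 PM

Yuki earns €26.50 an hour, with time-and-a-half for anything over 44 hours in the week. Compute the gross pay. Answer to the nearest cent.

Tue: 9:49 AM–9:34 PM = 11 h 45 min
Wed: 8:20 AM–6:13 PM = 9 h 53 min
Thu: 9:54 AM–6:48 PM = 8 h 54 min
Fri: 9:13 AM–6:25 PM = 9 h 12 min
Sat: 8:01 AM–7:09 PM = 11 h 8 min
Total worked: 50 h 52 min = 3052 min.
Regular 44 h 0 min = 2640 min at €26.50/h; overtime 6 h 52 min = 412 min at €39.75/h.
Pay = (2640 × €26.50 + 412 × €39.75) ÷ 60 = €1438.95.

€1438.95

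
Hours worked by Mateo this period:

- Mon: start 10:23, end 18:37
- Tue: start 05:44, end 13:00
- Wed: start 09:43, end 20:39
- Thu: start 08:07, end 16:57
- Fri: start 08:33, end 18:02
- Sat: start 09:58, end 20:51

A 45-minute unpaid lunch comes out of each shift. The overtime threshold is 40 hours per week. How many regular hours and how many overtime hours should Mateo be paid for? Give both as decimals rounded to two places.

Regular 40.00 hours, overtime 11.13 hours

Mon: 10:23–18:37 = 8 h 14 min; less 45 min break → 7 h 29 min
Tue: 05:44–13:00 = 7 h 16 min; less 45 min break → 6 h 31 min
Wed: 09:43–20:39 = 10 h 56 min; less 45 min break → 10 h 11 min
Thu: 08:07–16:57 = 8 h 50 min; less 45 min break → 8 h 5 min
Fri: 08:33–18:02 = 9 h 29 min; less 45 min break → 8 h 44 min
Sat: 09:58–20:51 = 10 h 53 min; less 45 min break → 10 h 8 min
Total worked: 51 h 8 min = 51.13 h.
Threshold 40 h → overtime 11 h 8 min, regular 40 h 0 min.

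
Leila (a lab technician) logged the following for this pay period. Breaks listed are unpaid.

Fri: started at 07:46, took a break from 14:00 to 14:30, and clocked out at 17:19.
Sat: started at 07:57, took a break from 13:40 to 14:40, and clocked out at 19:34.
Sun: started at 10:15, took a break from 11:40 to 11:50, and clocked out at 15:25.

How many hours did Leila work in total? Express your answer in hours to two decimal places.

24.67 hours

Fri: 07:46–17:19 = 9 h 33 min; less 30 min break → 9 h 3 min
Sat: 07:57–19:34 = 11 h 37 min; less 60 min break → 10 h 37 min
Sun: 10:15–15:25 = 5 h 10 min; less 10 min break → 5 h 0 min
Total: 9 h 3 min + 10 h 37 min + 5 h 0 min = 24 h 40 min.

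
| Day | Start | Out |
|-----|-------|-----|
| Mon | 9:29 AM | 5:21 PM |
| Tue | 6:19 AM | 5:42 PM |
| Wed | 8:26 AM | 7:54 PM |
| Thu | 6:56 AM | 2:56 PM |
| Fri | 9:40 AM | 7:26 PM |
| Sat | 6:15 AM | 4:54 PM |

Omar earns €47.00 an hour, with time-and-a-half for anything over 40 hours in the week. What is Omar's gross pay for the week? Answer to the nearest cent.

€3228.90

Mon: 9:29 AM–5:21 PM = 7 h 52 min
Tue: 6:19 AM–5:42 PM = 11 h 23 min
Wed: 8:26 AM–7:54 PM = 11 h 28 min
Thu: 6:56 AM–2:56 PM = 8 h 0 min
Fri: 9:40 AM–7:26 PM = 9 h 46 min
Sat: 6:15 AM–4:54 PM = 10 h 39 min
Total worked: 59 h 8 min = 3548 min.
Regular 40 h 0 min = 2400 min at €47.00/h; overtime 19 h 8 min = 1148 min at €70.50/h.
Pay = (2400 × €47.00 + 1148 × €70.50) ÷ 60 = €3228.90.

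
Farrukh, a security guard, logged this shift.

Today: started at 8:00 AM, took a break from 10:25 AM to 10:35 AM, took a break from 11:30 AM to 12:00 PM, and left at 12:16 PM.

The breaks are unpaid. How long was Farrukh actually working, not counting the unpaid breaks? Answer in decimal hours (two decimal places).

Today: 8:00 AM–12:16 PM = 4 h 16 min; less 40 min break → 3 h 36 min

3.60 hours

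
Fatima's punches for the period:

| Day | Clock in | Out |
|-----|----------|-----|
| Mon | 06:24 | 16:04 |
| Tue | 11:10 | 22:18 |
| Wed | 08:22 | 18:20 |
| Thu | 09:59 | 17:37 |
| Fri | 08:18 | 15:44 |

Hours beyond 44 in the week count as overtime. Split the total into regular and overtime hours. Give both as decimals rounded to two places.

Regular 44.00 hours, overtime 1.83 hours

Mon: 06:24–16:04 = 9 h 40 min
Tue: 11:10–22:18 = 11 h 8 min
Wed: 08:22–18:20 = 9 h 58 min
Thu: 09:59–17:37 = 7 h 38 min
Fri: 08:18–15:44 = 7 h 26 min
Total worked: 45 h 50 min = 45.83 h.
Threshold 44 h → overtime 1 h 50 min, regular 44 h 0 min.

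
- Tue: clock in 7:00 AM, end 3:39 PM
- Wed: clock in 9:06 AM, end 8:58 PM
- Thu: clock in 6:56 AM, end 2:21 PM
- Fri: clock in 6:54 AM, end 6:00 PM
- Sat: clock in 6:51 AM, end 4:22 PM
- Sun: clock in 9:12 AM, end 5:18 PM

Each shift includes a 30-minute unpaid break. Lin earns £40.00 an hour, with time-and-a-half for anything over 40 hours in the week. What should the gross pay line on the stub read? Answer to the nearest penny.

£2419.00

Tue: 7:00 AM–3:39 PM = 8 h 39 min; less 30 min break → 8 h 9 min
Wed: 9:06 AM–8:58 PM = 11 h 52 min; less 30 min break → 11 h 22 min
Thu: 6:56 AM–2:21 PM = 7 h 25 min; less 30 min break → 6 h 55 min
Fri: 6:54 AM–6:00 PM = 11 h 6 min; less 30 min break → 10 h 36 min
Sat: 6:51 AM–4:22 PM = 9 h 31 min; less 30 min break → 9 h 1 min
Sun: 9:12 AM–5:18 PM = 8 h 6 min; less 30 min break → 7 h 36 min
Total worked: 53 h 39 min = 3219 min.
Regular 40 h 0 min = 2400 min at £40.00/h; overtime 13 h 39 min = 819 min at £60.00/h.
Pay = (2400 × £40.00 + 819 × £60.00) ÷ 60 = £2419.00.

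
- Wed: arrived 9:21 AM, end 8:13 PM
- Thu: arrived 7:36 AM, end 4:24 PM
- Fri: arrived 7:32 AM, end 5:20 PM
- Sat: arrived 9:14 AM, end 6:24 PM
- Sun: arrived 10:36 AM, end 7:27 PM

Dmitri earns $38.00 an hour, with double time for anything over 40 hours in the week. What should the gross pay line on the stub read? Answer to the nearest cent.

Wed: 9:21 AM–8:13 PM = 10 h 52 min
Thu: 7:36 AM–4:24 PM = 8 h 48 min
Fri: 7:32 AM–5:20 PM = 9 h 48 min
Sat: 9:14 AM–6:24 PM = 9 h 10 min
Sun: 10:36 AM–7:27 PM = 8 h 51 min
Total worked: 47 h 29 min = 2849 min.
Regular 40 h 0 min = 2400 min at $38.00/h; overtime 7 h 29 min = 449 min at $76.00/h.
Pay = (2400 × $38.00 + 449 × $76.00) ÷ 60 = $2088.73.

$2088.73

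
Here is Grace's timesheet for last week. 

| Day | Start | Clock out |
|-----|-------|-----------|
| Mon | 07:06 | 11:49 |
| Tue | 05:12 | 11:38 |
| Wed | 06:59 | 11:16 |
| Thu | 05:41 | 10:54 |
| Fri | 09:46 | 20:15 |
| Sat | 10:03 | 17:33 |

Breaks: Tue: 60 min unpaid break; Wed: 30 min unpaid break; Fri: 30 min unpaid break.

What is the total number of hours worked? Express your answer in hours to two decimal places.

36.63 hours

Mon: 07:06–11:49 = 4 h 43 min
Tue: 05:12–11:38 = 6 h 26 min; less 60 min break → 5 h 26 min
Wed: 06:59–11:16 = 4 h 17 min; less 30 min break → 3 h 47 min
Thu: 05:41–10:54 = 5 h 13 min
Fri: 09:46–20:15 = 10 h 29 min; less 30 min break → 9 h 59 min
Sat: 10:03–17:33 = 7 h 30 min
Total: 4 h 43 min + 5 h 26 min + 3 h 47 min + 5 h 13 min + 9 h 59 min + 7 h 30 min = 36 h 38 min.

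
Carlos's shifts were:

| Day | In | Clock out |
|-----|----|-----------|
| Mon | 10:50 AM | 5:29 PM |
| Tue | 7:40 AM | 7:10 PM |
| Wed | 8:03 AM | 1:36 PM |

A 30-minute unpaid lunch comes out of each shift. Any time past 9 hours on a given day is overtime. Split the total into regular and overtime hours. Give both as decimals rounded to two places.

Regular 20.20 hours, overtime 2.00 hours

Mon: 10:50 AM–5:29 PM = 6 h 39 min; less 30 min break → 6 h 9 min
Tue: 7:40 AM–7:10 PM = 11 h 30 min; less 30 min break → 11 h 0 min
Wed: 8:03 AM–1:36 PM = 5 h 33 min; less 30 min break → 5 h 3 min
Mon reg 6 h 9 min / OT 0 h 0 min; Tue reg 9 h 0 min / OT 2 h 0 min; Wed reg 5 h 3 min / OT 0 h 0 min.
Totals: regular 20 h 12 min, overtime 2 h 0 min.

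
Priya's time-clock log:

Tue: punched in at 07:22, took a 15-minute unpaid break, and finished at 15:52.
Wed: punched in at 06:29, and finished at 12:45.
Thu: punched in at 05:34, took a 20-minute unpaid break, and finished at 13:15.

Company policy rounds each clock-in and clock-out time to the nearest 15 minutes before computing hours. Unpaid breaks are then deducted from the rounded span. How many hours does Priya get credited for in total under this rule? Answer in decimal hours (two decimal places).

Tue: in 07:22→07:15, out 15:52→15:45; 8 h 30 min − 15 min = 8 h 15 min
Wed: in 06:29→06:30, out 12:45→12:45; 6 h 15 min
Thu: in 05:34→05:30, out 13:15→13:15; 7 h 45 min − 20 min = 7 h 25 min
Total credited: 21 h 55 min.

21.92 hours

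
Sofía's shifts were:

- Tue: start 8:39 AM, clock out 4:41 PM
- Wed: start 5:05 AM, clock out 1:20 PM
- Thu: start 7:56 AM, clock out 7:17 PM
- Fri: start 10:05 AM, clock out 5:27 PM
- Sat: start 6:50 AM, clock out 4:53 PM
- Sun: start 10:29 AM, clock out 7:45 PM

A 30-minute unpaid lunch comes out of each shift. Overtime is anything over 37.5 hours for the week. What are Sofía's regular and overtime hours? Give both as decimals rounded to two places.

Tue: 8:39 AM–4:41 PM = 8 h 2 min; less 30 min break → 7 h 32 min
Wed: 5:05 AM–1:20 PM = 8 h 15 min; less 30 min break → 7 h 45 min
Thu: 7:56 AM–7:17 PM = 11 h 21 min; less 30 min break → 10 h 51 min
Fri: 10:05 AM–5:27 PM = 7 h 22 min; less 30 min break → 6 h 52 min
Sat: 6:50 AM–4:53 PM = 10 h 3 min; less 30 min break → 9 h 33 min
Sun: 10:29 AM–7:45 PM = 9 h 16 min; less 30 min break → 8 h 46 min
Total worked: 51 h 19 min = 51.32 h.
Threshold 37.5 h → overtime 13 h 49 min, regular 37 h 30 min.

Regular 37.50 hours, overtime 13.82 hours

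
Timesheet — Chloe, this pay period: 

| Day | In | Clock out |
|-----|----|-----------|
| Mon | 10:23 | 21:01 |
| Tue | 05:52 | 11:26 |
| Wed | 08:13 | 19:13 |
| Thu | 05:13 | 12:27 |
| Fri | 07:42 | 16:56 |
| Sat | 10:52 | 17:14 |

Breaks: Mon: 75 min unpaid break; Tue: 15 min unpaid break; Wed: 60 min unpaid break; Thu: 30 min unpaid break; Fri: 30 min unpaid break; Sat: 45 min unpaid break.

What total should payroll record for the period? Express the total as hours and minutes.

Mon: 10:23–21:01 = 10 h 38 min; less 75 min break → 9 h 23 min
Tue: 05:52–11:26 = 5 h 34 min; less 15 min break → 5 h 19 min
Wed: 08:13–19:13 = 11 h 0 min; less 60 min break → 10 h 0 min
Thu: 05:13–12:27 = 7 h 14 min; less 30 min break → 6 h 44 min
Fri: 07:42–16:56 = 9 h 14 min; less 30 min break → 8 h 44 min
Sat: 10:52–17:14 = 6 h 22 min; less 45 min break → 5 h 37 min
Total: 9 h 23 min + 5 h 19 min + 10 h 0 min + 6 h 44 min + 8 h 44 min + 5 h 37 min = 45 h 47 min.

45 h 47 min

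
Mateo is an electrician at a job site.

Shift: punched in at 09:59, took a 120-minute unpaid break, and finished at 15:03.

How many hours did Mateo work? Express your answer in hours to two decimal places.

3.07 hours

Shift: 09:59–15:03 = 5 h 4 min; less 120 min break → 3 h 4 min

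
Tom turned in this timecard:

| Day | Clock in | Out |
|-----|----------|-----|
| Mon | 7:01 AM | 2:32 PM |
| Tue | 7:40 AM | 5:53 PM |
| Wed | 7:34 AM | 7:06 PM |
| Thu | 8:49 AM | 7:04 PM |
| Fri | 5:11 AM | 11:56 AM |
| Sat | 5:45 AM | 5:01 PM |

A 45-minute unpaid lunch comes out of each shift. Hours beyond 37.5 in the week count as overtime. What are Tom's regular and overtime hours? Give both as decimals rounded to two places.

Mon: 7:01 AM–2:32 PM = 7 h 31 min; less 45 min break → 6 h 46 min
Tue: 7:40 AM–5:53 PM = 10 h 13 min; less 45 min break → 9 h 28 min
Wed: 7:34 AM–7:06 PM = 11 h 32 min; less 45 min break → 10 h 47 min
Thu: 8:49 AM–7:04 PM = 10 h 15 min; less 45 min break → 9 h 30 min
Fri: 5:11 AM–11:56 AM = 6 h 45 min; less 45 min break → 6 h 0 min
Sat: 5:45 AM–5:01 PM = 11 h 16 min; less 45 min break → 10 h 31 min
Total worked: 53 h 2 min = 53.03 h.
Threshold 37.5 h → overtime 15 h 32 min, regular 37 h 30 min.

Regular 37.50 hours, overtime 15.53 hours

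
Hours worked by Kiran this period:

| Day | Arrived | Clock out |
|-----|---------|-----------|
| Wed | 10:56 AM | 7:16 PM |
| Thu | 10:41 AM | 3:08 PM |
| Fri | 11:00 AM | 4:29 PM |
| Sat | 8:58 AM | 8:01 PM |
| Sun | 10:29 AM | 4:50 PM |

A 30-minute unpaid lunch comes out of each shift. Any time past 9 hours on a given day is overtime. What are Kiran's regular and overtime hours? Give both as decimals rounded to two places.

Regular 31.62 hours, overtime 1.55 hours

Wed: 10:56 AM–7:16 PM = 8 h 20 min; less 30 min break → 7 h 50 min
Thu: 10:41 AM–3:08 PM = 4 h 27 min; less 30 min break → 3 h 57 min
Fri: 11:00 AM–4:29 PM = 5 h 29 min; less 30 min break → 4 h 59 min
Sat: 8:58 AM–8:01 PM = 11 h 3 min; less 30 min break → 10 h 33 min
Sun: 10:29 AM–4:50 PM = 6 h 21 min; less 30 min break → 5 h 51 min
Wed reg 7 h 50 min / OT 0 h 0 min; Thu reg 3 h 57 min / OT 0 h 0 min; Fri reg 4 h 59 min / OT 0 h 0 min; Sat reg 9 h 0 min / OT 1 h 33 min; Sun reg 5 h 51 min / OT 0 h 0 min.
Totals: regular 31 h 37 min, overtime 1 h 33 min.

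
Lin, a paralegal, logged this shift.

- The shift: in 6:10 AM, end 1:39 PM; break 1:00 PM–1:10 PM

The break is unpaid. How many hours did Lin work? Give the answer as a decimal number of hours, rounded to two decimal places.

7.32 hours

The shift: 6:10 AM–1:39 PM = 7 h 29 min; less 10 min break → 7 h 19 min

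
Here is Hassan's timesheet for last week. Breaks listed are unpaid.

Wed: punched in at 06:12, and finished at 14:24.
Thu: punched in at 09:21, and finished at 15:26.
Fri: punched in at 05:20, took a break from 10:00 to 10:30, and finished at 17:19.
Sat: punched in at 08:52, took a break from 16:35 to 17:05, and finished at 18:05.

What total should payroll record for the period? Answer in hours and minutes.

34 h 29 min

Wed: 06:12–14:24 = 8 h 12 min
Thu: 09:21–15:26 = 6 h 5 min
Fri: 05:20–17:19 = 11 h 59 min; less 30 min break → 11 h 29 min
Sat: 08:52–18:05 = 9 h 13 min; less 30 min break → 8 h 43 min
Total: 8 h 12 min + 6 h 5 min + 11 h 29 min + 8 h 43 min = 34 h 29 min.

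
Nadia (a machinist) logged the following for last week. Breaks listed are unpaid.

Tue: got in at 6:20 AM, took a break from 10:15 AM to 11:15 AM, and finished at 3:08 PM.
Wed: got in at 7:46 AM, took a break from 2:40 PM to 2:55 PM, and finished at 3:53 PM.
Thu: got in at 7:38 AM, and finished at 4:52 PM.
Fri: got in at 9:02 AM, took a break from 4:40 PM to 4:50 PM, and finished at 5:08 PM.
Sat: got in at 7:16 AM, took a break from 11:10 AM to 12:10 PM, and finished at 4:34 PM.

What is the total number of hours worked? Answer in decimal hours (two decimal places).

41.13 hours

Tue: 6:20 AM–3:08 PM = 8 h 48 min; less 60 min break → 7 h 48 min
Wed: 7:46 AM–3:53 PM = 8 h 7 min; less 15 min break → 7 h 52 min
Thu: 7:38 AM–4:52 PM = 9 h 14 min
Fri: 9:02 AM–5:08 PM = 8 h 6 min; less 10 min break → 7 h 56 min
Sat: 7:16 AM–4:34 PM = 9 h 18 min; less 60 min break → 8 h 18 min
Total: 7 h 48 min + 7 h 52 min + 9 h 14 min + 7 h 56 min + 8 h 18 min = 41 h 8 min.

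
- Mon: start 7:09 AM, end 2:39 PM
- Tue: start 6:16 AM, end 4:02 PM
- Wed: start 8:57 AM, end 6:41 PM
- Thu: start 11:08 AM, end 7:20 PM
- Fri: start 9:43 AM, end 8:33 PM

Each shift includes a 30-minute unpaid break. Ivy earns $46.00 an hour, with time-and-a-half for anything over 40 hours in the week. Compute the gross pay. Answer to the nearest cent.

Mon: 7:09 AM–2:39 PM = 7 h 30 min; less 30 min break → 7 h 0 min
Tue: 6:16 AM–4:02 PM = 9 h 46 min; less 30 min break → 9 h 16 min
Wed: 8:57 AM–6:41 PM = 9 h 44 min; less 30 min break → 9 h 14 min
Thu: 11:08 AM–7:20 PM = 8 h 12 min; less 30 min break → 7 h 42 min
Fri: 9:43 AM–8:33 PM = 10 h 50 min; less 30 min break → 10 h 20 min
Total worked: 43 h 32 min = 2612 min.
Regular 40 h 0 min = 2400 min at $46.00/h; overtime 3 h 32 min = 212 min at $69.00/h.
Pay = (2400 × $46.00 + 212 × $69.00) ÷ 60 = $2083.80.

$2083.80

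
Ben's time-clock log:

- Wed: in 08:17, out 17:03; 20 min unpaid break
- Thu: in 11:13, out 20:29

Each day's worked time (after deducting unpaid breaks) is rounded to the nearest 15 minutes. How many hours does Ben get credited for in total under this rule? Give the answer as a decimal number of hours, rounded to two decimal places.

Wed: 08:17–17:03 = 8 h 46 min − 20 min = 8 h 26 min → rounds to 8 h 30 min
Thu: 11:13–20:29 = 9 h 16 min → rounds to 9 h 15 min
Total credited: 17 h 45 min.

17.75 hours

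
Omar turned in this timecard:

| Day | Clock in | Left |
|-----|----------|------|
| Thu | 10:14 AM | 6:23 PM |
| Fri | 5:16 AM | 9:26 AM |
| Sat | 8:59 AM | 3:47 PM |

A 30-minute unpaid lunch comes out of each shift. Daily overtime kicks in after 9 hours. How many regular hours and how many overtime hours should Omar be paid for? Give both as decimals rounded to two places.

Regular 17.62 hours, overtime 0.00 hours

Thu: 10:14 AM–6:23 PM = 8 h 9 min; less 30 min break → 7 h 39 min
Fri: 5:16 AM–9:26 AM = 4 h 10 min; less 30 min break → 3 h 40 min
Sat: 8:59 AM–3:47 PM = 6 h 48 min; less 30 min break → 6 h 18 min
Thu reg 7 h 39 min / OT 0 h 0 min; Fri reg 3 h 40 min / OT 0 h 0 min; Sat reg 6 h 18 min / OT 0 h 0 min.
Totals: regular 17 h 37 min, overtime 0 h 0 min.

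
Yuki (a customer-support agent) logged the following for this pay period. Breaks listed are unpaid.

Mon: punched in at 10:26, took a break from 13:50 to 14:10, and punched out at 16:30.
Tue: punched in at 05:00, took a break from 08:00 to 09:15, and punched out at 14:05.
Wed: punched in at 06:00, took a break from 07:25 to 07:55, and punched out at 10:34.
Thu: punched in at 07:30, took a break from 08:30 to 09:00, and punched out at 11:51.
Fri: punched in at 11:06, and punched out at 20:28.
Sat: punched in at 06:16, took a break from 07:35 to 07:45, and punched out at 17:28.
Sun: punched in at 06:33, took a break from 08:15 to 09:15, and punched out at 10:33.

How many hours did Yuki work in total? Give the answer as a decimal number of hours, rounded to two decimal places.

44.88 hours

Mon: 10:26–16:30 = 6 h 4 min; less 20 min break → 5 h 44 min
Tue: 05:00–14:05 = 9 h 5 min; less 75 min break → 7 h 50 min
Wed: 06:00–10:34 = 4 h 34 min; less 30 min break → 4 h 4 min
Thu: 07:30–11:51 = 4 h 21 min; less 30 min break → 3 h 51 min
Fri: 11:06–20:28 = 9 h 22 min
Sat: 06:16–17:28 = 11 h 12 min; less 10 min break → 11 h 2 min
Sun: 06:33–10:33 = 4 h 0 min; less 60 min break → 3 h 0 min
Total: 5 h 44 min + 7 h 50 min + 4 h 4 min + 3 h 51 min + 9 h 22 min + 11 h 2 min + 3 h 0 min = 44 h 53 min.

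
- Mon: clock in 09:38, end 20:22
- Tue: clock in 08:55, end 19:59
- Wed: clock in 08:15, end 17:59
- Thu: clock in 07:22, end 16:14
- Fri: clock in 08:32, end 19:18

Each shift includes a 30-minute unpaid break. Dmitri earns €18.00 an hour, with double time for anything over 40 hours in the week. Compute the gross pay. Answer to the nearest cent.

€1032.00

Mon: 09:38–20:22 = 10 h 44 min; less 30 min break → 10 h 14 min
Tue: 08:55–19:59 = 11 h 4 min; less 30 min break → 10 h 34 min
Wed: 08:15–17:59 = 9 h 44 min; less 30 min break → 9 h 14 min
Thu: 07:22–16:14 = 8 h 52 min; less 30 min break → 8 h 22 min
Fri: 08:32–19:18 = 10 h 46 min; less 30 min break → 10 h 16 min
Total worked: 48 h 40 min = 2920 min.
Regular 40 h 0 min = 2400 min at €18.00/h; overtime 8 h 40 min = 520 min at €36.00/h.
Pay = (2400 × €18.00 + 520 × €36.00) ÷ 60 = €1032.00.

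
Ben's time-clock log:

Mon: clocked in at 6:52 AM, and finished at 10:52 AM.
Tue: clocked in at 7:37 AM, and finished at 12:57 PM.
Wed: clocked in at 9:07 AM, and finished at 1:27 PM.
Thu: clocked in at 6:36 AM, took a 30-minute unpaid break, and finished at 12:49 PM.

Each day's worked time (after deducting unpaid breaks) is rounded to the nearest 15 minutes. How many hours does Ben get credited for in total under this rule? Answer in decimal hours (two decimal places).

Mon: 6:52 AM–10:52 AM = 4 h 0 min → rounds to 4 h 0 min
Tue: 7:37 AM–12:57 PM = 5 h 20 min → rounds to 5 h 15 min
Wed: 9:07 AM–1:27 PM = 4 h 20 min → rounds to 4 h 15 min
Thu: 6:36 AM–12:49 PM = 6 h 13 min − 30 min = 5 h 43 min → rounds to 5 h 45 min
Total credited: 19 h 15 min.

19.25 hours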